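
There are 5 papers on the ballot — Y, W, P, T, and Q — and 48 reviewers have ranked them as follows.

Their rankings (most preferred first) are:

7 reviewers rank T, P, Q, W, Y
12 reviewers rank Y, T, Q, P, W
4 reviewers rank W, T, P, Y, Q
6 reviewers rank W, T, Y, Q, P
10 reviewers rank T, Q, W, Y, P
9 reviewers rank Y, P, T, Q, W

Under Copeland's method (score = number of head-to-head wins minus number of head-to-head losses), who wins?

Pairwise results:
  Y vs W: W wins 27–21.
  Y vs P: Y wins 37–11.
  Y vs T: T wins 27–21.
  Y vs Q: Y wins 31–17.
  W vs P: P wins 28–20.
  W vs T: T wins 38–10.
  W vs Q: Q wins 38–10.
  P vs T: T wins 39–9.
  P vs Q: Q wins 28–20.
  T vs Q: T wins 48–0.
Copeland scores (wins − losses):
  Y: 2 − 2 = 0
  W: 1 − 3 = -2
  P: 1 − 3 = -2
  T: 4 − 0 = 4
  Q: 2 − 2 = 0
T has the best Copeland score.

T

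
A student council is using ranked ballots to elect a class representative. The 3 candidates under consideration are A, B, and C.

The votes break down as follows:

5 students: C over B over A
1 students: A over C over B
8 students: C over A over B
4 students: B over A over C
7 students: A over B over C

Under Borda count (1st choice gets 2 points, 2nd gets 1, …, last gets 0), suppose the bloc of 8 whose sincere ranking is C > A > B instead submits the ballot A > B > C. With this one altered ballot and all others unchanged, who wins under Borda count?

Borda totals with the altered ballot: A 36, B 28, C 11.
The winner is unchanged: still A.

A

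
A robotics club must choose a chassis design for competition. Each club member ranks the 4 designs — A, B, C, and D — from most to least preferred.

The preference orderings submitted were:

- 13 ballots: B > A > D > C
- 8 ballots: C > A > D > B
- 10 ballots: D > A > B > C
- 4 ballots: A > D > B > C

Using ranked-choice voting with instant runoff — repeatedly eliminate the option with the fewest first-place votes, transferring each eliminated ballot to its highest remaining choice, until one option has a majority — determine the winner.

Round 1: B 13, D 10, C 8, A 4. A has the fewest and is eliminated.
Round 2: D 14, B 13, C 8. C has the fewest and is eliminated.
Round 3: D 22, B 13. D has a majority.

D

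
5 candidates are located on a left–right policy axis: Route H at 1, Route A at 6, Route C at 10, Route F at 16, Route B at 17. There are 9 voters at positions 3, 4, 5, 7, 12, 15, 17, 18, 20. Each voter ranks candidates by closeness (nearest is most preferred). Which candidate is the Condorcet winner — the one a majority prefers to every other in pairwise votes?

Route C

With single-peaked preferences on a line, the Condorcet winner is the candidate closest to the median voter.
The median voter (position 12) is closest to Route C at 10.
Check: Route C vs Route A — voters closer to Route C: 5 of 9.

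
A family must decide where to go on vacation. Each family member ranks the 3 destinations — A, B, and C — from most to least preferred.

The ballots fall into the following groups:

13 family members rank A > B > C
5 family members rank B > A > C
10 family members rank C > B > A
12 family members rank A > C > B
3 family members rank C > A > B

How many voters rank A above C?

30

Ballots ranking A above C: 13+5+12 = 30.
Ballots ranking C above A: 10+3 = 13.
So 30 of 43 voters prefer A to C.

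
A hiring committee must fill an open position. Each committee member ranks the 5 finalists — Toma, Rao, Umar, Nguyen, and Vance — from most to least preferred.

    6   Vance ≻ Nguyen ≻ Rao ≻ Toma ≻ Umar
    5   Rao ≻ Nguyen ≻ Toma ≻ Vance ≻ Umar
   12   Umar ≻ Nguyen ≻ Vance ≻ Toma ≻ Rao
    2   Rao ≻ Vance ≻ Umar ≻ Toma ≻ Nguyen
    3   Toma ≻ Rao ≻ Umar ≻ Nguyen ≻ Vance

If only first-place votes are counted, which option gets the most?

First-place vote totals:
  Toma: 3
  Rao: 7
  Umar: 12
  Nguyen: 0
  Vance: 6
Umar has the most first-place votes.

Umar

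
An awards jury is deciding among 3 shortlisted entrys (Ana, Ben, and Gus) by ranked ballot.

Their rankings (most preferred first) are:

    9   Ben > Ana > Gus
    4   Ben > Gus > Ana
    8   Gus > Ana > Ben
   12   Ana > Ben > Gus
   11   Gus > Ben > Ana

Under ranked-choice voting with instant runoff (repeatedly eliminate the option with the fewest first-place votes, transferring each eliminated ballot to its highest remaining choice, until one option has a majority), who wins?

Round 1: Gus 19, Ben 13, Ana 12. Ana has the fewest and is eliminated.
Round 2: Ben 25, Gus 19. Ben has a majority.

Ben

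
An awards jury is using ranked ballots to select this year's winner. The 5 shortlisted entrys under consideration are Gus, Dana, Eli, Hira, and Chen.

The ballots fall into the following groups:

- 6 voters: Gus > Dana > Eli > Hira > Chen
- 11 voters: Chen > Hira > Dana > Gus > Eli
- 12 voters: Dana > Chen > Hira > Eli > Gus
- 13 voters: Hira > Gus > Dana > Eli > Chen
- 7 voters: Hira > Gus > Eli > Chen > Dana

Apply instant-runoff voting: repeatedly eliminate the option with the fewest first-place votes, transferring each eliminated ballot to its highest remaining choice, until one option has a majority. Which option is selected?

Hira

Round 1: Hira 20, Dana 12, Chen 11, Gus 6, Eli 0. Eli has the fewest and is eliminated.
Round 2: Hira 20, Dana 12, Chen 11, Gus 6. Gus has the fewest and is eliminated.
Round 3: Hira 20, Dana 18, Chen 11. Chen has the fewest and is eliminated.
Round 4: Hira 31, Dana 18. Hira has a majority.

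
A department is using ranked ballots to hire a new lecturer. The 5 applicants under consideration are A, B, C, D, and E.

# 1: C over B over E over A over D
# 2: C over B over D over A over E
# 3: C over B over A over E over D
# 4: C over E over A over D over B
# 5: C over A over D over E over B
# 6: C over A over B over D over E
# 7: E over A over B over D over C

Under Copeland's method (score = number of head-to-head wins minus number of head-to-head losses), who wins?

C

Pairwise results:
  A vs B: A wins 4–3.
  A vs C: C wins 6–1.
  A vs D: A wins 6–1.
  A vs E: A wins 4–3.
  B vs C: C wins 6–1.
  B vs D: B wins 5–2.
  B vs E: B wins 4–3.
  C vs D: C wins 6–1.
  C vs E: C wins 6–1.
  D vs E: E wins 4–3.
Copeland scores (wins − losses):
  A: 3 − 1 = 2
  B: 2 − 2 = 0
  C: 4 − 0 = 4
  D: 0 − 4 = -4
  E: 1 − 3 = -2
C has the best Copeland score.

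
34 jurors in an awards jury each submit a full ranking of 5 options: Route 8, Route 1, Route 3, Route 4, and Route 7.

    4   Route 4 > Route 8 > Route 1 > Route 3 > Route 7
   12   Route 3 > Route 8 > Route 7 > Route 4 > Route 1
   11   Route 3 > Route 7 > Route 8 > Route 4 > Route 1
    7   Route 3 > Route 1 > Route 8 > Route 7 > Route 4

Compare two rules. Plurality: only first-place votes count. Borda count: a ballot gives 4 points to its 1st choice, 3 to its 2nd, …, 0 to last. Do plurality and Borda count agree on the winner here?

Plurality first-place counts: Route 8 0, Route 1 0, Route 3 30, Route 4 4, Route 7 0 → Route 3.
Borda totals: Route 8 84, Route 1 29, Route 3 124, Route 4 39, Route 7 64 → Route 3.
The two rules agree on Route 3.

Yes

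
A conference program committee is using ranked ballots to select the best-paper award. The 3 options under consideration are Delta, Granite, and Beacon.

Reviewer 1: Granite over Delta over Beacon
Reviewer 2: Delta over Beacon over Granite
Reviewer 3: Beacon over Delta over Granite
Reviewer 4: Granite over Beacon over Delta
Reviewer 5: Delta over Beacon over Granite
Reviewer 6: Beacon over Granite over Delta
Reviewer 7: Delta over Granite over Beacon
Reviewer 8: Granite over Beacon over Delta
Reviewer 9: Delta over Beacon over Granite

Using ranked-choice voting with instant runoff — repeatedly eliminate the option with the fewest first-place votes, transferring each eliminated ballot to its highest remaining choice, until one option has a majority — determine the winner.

Delta

Round 1: Delta 4, Granite 3, Beacon 2. Beacon has the fewest and is eliminated.
Round 2: Delta 5, Granite 4. Delta has a majority.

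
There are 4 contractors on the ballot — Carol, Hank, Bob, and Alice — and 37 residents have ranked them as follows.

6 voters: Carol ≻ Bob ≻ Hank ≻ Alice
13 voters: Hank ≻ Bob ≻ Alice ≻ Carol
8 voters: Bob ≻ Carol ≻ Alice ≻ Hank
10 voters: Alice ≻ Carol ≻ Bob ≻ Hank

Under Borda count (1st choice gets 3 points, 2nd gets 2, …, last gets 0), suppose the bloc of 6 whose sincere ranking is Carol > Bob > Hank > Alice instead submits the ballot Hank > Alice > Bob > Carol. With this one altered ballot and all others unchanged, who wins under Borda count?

Borda totals with the altered ballot: Carol 36, Hank 57, Bob 66, Alice 63.
The winner is unchanged: still Bob.

Bob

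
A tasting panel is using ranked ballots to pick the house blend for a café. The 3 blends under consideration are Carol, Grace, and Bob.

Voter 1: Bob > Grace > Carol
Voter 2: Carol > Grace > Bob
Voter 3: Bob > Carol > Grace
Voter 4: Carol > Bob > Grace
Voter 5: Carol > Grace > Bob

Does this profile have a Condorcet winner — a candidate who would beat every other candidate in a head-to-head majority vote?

Yes

Head-to-head results (5 voters total):
Carol vs Grace: Carol wins 4–1.
Carol vs Bob: Carol wins 3–2.
Grace vs Bob: Bob wins 3–2.
Carol beats each rival — Grace (4–1), Bob (3–2) — so Carol is the Condorcet winner.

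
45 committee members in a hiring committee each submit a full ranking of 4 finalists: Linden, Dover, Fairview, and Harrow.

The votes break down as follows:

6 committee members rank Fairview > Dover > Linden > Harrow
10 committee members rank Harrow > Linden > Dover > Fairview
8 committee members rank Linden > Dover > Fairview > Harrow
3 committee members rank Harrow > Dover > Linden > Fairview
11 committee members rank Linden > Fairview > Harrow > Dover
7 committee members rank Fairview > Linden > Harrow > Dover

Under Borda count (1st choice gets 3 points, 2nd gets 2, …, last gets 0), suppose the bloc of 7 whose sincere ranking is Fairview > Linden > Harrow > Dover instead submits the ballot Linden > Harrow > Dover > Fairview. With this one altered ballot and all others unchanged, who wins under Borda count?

Borda totals with the altered ballot: Linden 107, Dover 51, Fairview 48, Harrow 64.
The winner is unchanged: still Linden.

Linden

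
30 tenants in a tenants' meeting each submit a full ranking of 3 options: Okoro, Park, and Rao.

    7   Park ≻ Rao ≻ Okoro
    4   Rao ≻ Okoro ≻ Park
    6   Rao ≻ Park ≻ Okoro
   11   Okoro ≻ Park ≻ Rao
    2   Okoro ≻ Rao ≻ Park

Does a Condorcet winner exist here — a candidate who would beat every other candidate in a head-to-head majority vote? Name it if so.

No Condorcet winner

Head-to-head results (30 voters total):
Okoro vs Park: Okoro wins 17–13.
Okoro vs Rao: Rao wins 17–13.
Park vs Rao: Park wins 18–12.
No candidate beats all others: Okoro beats Park beats Rao beats Okoro, a majority cycle.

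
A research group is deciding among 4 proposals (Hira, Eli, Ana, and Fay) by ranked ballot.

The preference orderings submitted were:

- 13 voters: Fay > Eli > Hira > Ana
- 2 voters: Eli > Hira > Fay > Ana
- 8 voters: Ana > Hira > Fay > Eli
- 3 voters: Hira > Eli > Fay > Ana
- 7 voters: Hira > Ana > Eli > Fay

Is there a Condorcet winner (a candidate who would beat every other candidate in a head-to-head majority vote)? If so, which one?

Hira

Head-to-head results (33 voters total):
Hira vs Eli: Hira wins 18–15.
Hira vs Ana: Hira wins 25–8.
Hira vs Fay: Hira wins 20–13.
Eli vs Ana: Eli wins 18–15.
Eli vs Fay: Fay wins 21–12.
Ana vs Fay: Fay wins 18–15.
Hira beats each rival — Eli (18–15), Ana (25–8), Fay (20–13) — so Hira is the Condorcet winner.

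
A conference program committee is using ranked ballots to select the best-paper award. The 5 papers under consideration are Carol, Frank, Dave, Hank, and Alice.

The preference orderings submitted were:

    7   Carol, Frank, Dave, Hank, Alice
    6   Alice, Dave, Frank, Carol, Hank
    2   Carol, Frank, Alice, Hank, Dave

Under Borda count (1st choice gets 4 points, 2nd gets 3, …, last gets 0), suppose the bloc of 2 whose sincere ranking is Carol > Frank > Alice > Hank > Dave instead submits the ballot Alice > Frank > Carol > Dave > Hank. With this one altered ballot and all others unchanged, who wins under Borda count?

Frank

Borda totals with the altered ballot: Carol 38, Frank 39, Dave 34, Hank 7, Alice 32.
The switch changes the winner from Carol to Frank.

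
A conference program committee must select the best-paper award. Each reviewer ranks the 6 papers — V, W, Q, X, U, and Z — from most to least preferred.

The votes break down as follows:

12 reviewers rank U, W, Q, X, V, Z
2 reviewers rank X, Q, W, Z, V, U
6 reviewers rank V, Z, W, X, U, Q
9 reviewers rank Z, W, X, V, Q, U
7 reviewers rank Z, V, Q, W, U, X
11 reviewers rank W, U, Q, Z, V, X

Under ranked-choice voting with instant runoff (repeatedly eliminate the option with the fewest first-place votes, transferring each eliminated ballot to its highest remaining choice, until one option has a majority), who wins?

Round 1: Z 16, U 12, W 11, V 6, X 2, Q 0. Q has the fewest and is eliminated.
Round 2: Z 16, U 12, W 11, V 6, X 2. X has the fewest and is eliminated.
Round 3: Z 16, W 13, U 12, V 6. V has the fewest and is eliminated.
Round 4: Z 22, W 13, U 12. U has the fewest and is eliminated.
Round 5: W 25, Z 22. W has a majority.

W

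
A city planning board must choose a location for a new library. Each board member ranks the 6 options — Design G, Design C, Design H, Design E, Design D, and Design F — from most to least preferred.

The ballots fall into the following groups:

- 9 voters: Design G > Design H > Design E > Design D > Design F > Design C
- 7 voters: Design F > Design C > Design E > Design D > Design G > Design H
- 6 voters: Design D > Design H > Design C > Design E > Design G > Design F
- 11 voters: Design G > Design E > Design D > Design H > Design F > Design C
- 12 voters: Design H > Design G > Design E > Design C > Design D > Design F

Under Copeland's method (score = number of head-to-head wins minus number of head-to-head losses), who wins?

Pairwise results:
  Design G vs Design C: Design G wins 32–13.
  Design G vs Design H: Design G wins 27–18.
  Design G vs Design E: Design G wins 32–13.
  Design G vs Design D: Design G wins 32–13.
  Design G vs Design F: Design G wins 38–7.
  Design C vs Design H: Design H wins 38–7.
  Design C vs Design E: Design E wins 32–13.
  Design C vs Design D: Design D wins 26–19.
  Design C vs Design F: Design F wins 27–18.
  Design H vs Design E: Design H wins 27–18.
  Design H vs Design D: Design D wins 24–21.
  Design H vs Design F: Design H wins 38–7.
  Design E vs Design D: Design E wins 39–6.
  Design E vs Design F: Design E wins 38–7.
  Design D vs Design F: Design D wins 38–7.
Copeland scores (wins − losses):
  Design G: 5 − 0 = 5
  Design C: 0 − 5 = -5
  Design H: 3 − 2 = 1
  Design E: 3 − 2 = 1
  Design D: 3 − 2 = 1
  Design F: 1 − 4 = -3
Design G has the best Copeland score.

Design G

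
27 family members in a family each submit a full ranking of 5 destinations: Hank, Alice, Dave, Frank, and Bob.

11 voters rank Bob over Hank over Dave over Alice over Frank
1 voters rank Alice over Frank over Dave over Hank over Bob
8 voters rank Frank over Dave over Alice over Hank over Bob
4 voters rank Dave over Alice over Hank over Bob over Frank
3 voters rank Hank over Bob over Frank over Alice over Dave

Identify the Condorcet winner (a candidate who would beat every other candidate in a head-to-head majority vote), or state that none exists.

Head-to-head results (27 voters total):
Hank vs Alice: Hank wins 14–13.
Hank vs Dave: Hank wins 14–13.
Hank vs Frank: Hank wins 18–9.
Hank vs Bob: Hank wins 16–11.
Alice vs Dave: Dave wins 23–4.
Alice vs Frank: Alice wins 16–11.
Alice vs Bob: Bob wins 14–13.
Dave vs Frank: Dave wins 15–12.
Dave vs Bob: Bob wins 14–13.
Frank vs Bob: Bob wins 18–9.
Hank beats each rival — Alice (14–13), Dave (14–13), Frank (18–9), Bob (16–11) — so Hank is the Condorcet winner.

Hank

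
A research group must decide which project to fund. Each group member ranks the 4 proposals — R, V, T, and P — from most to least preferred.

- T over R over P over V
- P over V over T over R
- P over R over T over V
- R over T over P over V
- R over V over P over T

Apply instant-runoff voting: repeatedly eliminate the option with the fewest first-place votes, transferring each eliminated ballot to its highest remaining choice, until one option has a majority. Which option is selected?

Round 1: R 2, P 2, T 1, V 0. V has the fewest and is eliminated.
Round 2: R 2, P 2, T 1. T has the fewest and is eliminated.
Round 3: R 3, P 2. R has a majority.

R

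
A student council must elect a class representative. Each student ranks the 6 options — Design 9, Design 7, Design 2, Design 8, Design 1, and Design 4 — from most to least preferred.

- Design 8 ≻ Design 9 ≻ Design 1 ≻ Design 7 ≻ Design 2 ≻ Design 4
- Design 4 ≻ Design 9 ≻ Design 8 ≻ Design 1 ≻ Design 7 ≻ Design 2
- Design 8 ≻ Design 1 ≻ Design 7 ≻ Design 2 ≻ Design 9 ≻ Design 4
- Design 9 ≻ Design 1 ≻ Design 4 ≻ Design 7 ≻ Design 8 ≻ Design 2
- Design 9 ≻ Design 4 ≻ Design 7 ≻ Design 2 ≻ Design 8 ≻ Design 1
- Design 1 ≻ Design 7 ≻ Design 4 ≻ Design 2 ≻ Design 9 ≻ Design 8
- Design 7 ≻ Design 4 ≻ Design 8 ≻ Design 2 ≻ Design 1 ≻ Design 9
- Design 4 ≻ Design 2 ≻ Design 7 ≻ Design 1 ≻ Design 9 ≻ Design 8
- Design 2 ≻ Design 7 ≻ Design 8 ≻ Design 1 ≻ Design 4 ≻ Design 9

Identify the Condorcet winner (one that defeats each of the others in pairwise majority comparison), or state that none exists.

No Condorcet winner

Head-to-head results (9 voters total):
Design 9 vs Design 7: Design 7 wins 5–4.
Design 9 vs Design 2: Design 2 wins 5–4.
Design 9 vs Design 8: Design 9 wins 5–4.
Design 9 vs Design 1: Design 1 wins 5–4.
Design 9 vs Design 4: Design 4 wins 5–4.
Design 7 vs Design 2: Design 7 wins 7–2.
Design 7 vs Design 8: Design 7 wins 6–3.
Design 7 vs Design 1: Design 1 wins 5–4.
Design 7 vs Design 4: Design 7 wins 5–4.
Design 2 vs Design 8: Design 8 wins 5–4.
Design 2 vs Design 1: Design 1 wins 5–4.
Design 2 vs Design 4: Design 4 wins 6–3.
Design 8 vs Design 1: Design 8 wins 6–3.
Design 8 vs Design 4: Design 4 wins 6–3.
Design 1 vs Design 4: Design 1 wins 5–4.
No candidate beats all others: Design 9 beats Design 8 beats Design 2 beats Design 9, a majority cycle.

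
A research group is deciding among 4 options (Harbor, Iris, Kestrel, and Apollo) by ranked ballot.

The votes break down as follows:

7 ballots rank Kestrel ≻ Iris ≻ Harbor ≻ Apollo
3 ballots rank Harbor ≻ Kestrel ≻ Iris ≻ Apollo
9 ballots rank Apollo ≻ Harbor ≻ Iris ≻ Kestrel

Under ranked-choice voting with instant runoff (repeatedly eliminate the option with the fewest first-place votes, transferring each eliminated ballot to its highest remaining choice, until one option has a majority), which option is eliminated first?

Iris

Round 1: Apollo 9, Kestrel 7, Harbor 3, Iris 0. Iris has the fewest and is eliminated.
Round 2: Apollo 9, Kestrel 7, Harbor 3. Harbor has the fewest and is eliminated.
Round 3: Kestrel 10, Apollo 9. Kestrel has a majority.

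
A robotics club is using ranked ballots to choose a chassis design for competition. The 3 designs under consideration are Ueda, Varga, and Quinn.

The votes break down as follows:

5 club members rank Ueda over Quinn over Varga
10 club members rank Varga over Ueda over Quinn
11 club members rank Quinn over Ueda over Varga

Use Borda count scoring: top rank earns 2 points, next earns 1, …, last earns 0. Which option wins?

Ueda

Borda scores:
  Ueda: 5·2 + 10·1 + 11·1 = 31
  Varga: 5·0 + 10·2 + 11·0 = 20
  Quinn: 5·1 + 10·0 + 11·2 = 27
Ueda has the highest total.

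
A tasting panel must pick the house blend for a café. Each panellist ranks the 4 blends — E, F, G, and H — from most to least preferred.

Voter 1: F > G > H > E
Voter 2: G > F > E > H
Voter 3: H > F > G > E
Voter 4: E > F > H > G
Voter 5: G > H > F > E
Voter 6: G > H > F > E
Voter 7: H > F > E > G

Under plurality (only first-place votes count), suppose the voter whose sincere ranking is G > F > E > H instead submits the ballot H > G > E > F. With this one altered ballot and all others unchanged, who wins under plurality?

First-place totals with the altered ballot: E 1, F 1, G 2, H 3.
The switch changes the winner from G to H.

H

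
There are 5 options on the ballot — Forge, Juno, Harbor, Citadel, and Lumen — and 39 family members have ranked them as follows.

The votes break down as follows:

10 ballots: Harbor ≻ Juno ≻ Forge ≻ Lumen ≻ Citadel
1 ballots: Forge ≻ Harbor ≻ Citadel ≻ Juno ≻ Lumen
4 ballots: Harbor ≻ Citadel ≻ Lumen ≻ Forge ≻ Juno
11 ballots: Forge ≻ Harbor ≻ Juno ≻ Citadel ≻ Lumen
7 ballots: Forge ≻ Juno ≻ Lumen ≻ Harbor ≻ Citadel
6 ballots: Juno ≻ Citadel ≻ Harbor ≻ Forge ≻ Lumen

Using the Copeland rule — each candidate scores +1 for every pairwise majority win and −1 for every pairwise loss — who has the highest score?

Harbor

Pairwise results:
  Forge vs Juno: Forge wins 23–16.
  Forge vs Harbor: Harbor wins 20–19.
  Forge vs Citadel: Forge wins 29–10.
  Forge vs Lumen: Forge wins 35–4.
  Juno vs Harbor: Harbor wins 26–13.
  Juno vs Citadel: Juno wins 34–5.
  Juno vs Lumen: Juno wins 35–4.
  Harbor vs Citadel: Harbor wins 33–6.
  Harbor vs Lumen: Harbor wins 32–7.
  Citadel vs Lumen: Citadel wins 22–17.
Copeland scores (wins − losses):
  Forge: 3 − 1 = 2
  Juno: 2 − 2 = 0
  Harbor: 4 − 0 = 4
  Citadel: 1 − 3 = -2
  Lumen: 0 − 4 = -4
Harbor has the best Copeland score.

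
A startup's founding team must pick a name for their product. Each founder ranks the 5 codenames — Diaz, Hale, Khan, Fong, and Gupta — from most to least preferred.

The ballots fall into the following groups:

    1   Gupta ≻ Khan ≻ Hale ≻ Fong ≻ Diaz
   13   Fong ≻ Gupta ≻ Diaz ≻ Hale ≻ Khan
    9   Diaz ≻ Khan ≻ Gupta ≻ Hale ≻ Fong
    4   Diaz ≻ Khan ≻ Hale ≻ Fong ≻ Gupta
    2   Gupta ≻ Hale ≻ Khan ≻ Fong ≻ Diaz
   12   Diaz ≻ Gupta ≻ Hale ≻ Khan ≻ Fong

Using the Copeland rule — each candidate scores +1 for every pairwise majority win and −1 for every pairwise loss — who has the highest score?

Pairwise results:
  Diaz vs Hale: Diaz wins 38–3.
  Diaz vs Khan: Diaz wins 38–3.
  Diaz vs Fong: Diaz wins 25–16.
  Diaz vs Gupta: Diaz wins 25–16.
  Hale vs Khan: Hale wins 27–14.
  Hale vs Fong: Hale wins 28–13.
  Hale vs Gupta: Gupta wins 37–4.
  Khan vs Fong: Khan wins 28–13.
  Khan vs Gupta: Gupta wins 28–13.
  Fong vs Gupta: Gupta wins 24–17.
Copeland scores (wins − losses):
  Diaz: 4 − 0 = 4
  Hale: 2 − 2 = 0
  Khan: 1 − 3 = -2
  Fong: 0 − 4 = -4
  Gupta: 3 − 1 = 2
Diaz has the best Copeland score.

Diaz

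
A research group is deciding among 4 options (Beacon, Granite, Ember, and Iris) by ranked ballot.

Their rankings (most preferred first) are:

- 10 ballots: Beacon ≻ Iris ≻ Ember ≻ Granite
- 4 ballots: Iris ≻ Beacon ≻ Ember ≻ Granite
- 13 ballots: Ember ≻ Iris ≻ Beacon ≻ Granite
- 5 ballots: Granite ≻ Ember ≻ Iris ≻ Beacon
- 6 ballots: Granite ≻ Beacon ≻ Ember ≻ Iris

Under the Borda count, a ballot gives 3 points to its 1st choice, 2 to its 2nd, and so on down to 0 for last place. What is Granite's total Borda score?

Borda scores:
  Beacon: 10·3 + 4·2 + 13·1 + 5·0 + 6·2 = 63
  Granite: 10·0 + 4·0 + 13·0 + 5·3 + 6·3 = 33
  Ember: 10·1 + 4·1 + 13·3 + 5·2 + 6·1 = 69
  Iris: 10·2 + 4·3 + 13·2 + 5·1 + 6·0 = 63

33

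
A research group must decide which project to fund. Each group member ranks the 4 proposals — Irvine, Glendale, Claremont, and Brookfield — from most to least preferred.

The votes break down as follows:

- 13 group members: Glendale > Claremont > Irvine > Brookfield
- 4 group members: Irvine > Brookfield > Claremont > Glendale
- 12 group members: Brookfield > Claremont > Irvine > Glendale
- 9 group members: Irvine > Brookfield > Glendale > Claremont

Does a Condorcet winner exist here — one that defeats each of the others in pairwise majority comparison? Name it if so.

There is no Condorcet winner

Head-to-head results (38 voters total):
Irvine vs Glendale: Irvine wins 25–13.
Irvine vs Claremont: Claremont wins 25–13.
Irvine vs Brookfield: Irvine wins 26–12.
Glendale vs Claremont: Glendale wins 22–16.
Glendale vs Brookfield: Brookfield wins 25–13.
Claremont vs Brookfield: Brookfield wins 25–13.
No candidate beats all others: Irvine beats Glendale beats Claremont beats Irvine, a majority cycle.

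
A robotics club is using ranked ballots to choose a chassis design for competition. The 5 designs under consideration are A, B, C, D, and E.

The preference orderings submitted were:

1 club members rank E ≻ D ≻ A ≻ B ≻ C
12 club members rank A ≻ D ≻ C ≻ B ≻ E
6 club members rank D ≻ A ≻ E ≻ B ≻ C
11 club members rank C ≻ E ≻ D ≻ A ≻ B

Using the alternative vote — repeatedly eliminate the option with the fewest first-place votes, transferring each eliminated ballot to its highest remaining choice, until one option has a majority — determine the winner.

Round 1: A 12, C 11, D 6, E 1, B 0. B has the fewest and is eliminated.
Round 2: A 12, C 11, D 6, E 1. E has the fewest and is eliminated.
Round 3: A 12, C 11, D 7. D has the fewest and is eliminated.
Round 4: A 19, C 11. A has a majority.

A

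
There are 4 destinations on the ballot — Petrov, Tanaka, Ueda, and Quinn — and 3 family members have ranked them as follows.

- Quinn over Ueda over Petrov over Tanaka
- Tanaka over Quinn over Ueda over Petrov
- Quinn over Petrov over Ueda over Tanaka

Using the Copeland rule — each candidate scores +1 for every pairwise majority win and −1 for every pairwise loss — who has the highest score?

Quinn

Pairwise results:
  Petrov vs Tanaka: Petrov wins 2–1.
  Petrov vs Ueda: Ueda wins 2–1.
  Petrov vs Quinn: Quinn wins 3–0.
  Tanaka vs Ueda: Ueda wins 2–1.
  Tanaka vs Quinn: Quinn wins 2–1.
  Ueda vs Quinn: Quinn wins 3–0.
Copeland scores (wins − losses):
  Petrov: 1 − 2 = -1
  Tanaka: 0 − 3 = -3
  Ueda: 2 − 1 = 1
  Quinn: 3 − 0 = 3
Quinn has the best Copeland score.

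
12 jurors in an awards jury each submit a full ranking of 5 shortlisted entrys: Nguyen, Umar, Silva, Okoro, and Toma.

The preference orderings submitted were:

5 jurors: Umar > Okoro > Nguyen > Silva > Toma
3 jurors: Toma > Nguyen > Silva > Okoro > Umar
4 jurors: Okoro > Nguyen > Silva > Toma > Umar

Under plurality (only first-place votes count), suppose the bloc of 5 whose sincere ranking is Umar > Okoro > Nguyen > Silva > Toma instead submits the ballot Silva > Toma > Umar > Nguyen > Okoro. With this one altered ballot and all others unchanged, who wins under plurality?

First-place totals with the altered ballot: Nguyen 0, Umar 0, Silva 5, Okoro 4, Toma 3.
The switch changes the winner from Umar to Silva.

Silva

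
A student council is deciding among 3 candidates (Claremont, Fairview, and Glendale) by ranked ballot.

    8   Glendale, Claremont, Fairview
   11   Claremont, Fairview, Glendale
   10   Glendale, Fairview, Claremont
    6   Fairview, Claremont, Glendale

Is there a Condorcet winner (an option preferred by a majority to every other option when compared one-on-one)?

Head-to-head results (35 voters total):
Claremont vs Fairview: Claremont wins 19–16.
Claremont vs Glendale: Glendale wins 18–17.
Fairview vs Glendale: Glendale wins 18–17.
Glendale beats each rival — Claremont (18–17), Fairview (18–17) — so Glendale is the Condorcet winner.

Yes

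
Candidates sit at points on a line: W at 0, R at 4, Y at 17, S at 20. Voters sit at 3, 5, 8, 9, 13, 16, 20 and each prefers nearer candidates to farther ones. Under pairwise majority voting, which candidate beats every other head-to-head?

With single-peaked preferences on a line, the Condorcet winner is the candidate closest to the median voter.
The median voter (position 9) is closest to R at 4.
Check: R vs Y — voters closer to R: 4 of 7.

R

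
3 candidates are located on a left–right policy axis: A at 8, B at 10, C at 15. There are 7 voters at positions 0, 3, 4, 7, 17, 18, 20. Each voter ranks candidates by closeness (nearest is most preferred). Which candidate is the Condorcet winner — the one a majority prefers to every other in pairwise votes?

With single-peaked preferences on a line, the Condorcet winner is the candidate closest to the median voter.
The median voter (position 7) is closest to A at 8.
Check: A vs B — voters closer to A: 4 of 7.

A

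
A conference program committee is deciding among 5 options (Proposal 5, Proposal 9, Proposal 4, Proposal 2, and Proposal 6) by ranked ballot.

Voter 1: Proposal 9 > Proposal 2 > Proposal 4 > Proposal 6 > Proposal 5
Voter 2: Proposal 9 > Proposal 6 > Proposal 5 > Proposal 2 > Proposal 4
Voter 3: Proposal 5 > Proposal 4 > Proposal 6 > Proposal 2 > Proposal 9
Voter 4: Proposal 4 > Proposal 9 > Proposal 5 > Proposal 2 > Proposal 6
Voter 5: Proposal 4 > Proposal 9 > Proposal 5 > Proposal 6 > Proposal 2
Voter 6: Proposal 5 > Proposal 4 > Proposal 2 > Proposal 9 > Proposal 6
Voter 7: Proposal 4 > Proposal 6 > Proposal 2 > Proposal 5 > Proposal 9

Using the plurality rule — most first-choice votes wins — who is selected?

First-place vote totals:
  Proposal 5: 2
  Proposal 9: 2
  Proposal 4: 3
  Proposal 2: 0
  Proposal 6: 0
Proposal 4 has the most first-place votes.

Proposal 4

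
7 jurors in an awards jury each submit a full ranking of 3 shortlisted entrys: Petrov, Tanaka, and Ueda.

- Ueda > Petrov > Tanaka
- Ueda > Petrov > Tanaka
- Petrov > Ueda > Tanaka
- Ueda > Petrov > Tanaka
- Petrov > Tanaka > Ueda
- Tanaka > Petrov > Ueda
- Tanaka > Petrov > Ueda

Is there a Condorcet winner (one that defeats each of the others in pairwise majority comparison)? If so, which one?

Petrov

Head-to-head results (7 voters total):
Petrov vs Tanaka: Petrov wins 5–2.
Petrov vs Ueda: Petrov wins 4–3.
Tanaka vs Ueda: Ueda wins 4–3.
Petrov beats each rival — Tanaka (5–2), Ueda (4–3) — so Petrov is the Condorcet winner.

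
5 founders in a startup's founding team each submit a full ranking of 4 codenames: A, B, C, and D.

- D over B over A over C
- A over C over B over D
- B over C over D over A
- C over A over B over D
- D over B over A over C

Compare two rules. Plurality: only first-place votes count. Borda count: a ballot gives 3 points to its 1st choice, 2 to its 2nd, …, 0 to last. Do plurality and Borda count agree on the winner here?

No

Plurality first-place counts: A 1, B 1, C 1, D 2 → D.
Borda totals: A 7, B 9, C 7, D 7 → B.
The two rules disagree: plurality picks D, Borda picks B.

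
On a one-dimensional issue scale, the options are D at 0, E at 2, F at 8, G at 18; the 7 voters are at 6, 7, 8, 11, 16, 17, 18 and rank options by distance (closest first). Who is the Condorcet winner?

F

With single-peaked preferences on a line, the Condorcet winner is the candidate closest to the median voter.
The median voter (position 11) is closest to F at 8.
Check: F vs D — voters closer to F: 7 of 7.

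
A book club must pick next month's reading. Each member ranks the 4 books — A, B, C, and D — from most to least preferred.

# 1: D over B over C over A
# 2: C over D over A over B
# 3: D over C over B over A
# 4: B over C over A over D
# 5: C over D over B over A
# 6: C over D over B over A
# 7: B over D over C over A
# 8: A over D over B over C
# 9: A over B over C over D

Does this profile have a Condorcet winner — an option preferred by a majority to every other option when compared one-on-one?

No

Head-to-head results (9 voters total):
A vs B: B wins 6–3.
A vs C: C wins 7–2.
A vs D: D wins 6–3.
B vs C: B wins 5–4.
B vs D: D wins 6–3.
C vs D: C wins 5–4.
No candidate beats all others: B beats C beats D beats B, a majority cycle.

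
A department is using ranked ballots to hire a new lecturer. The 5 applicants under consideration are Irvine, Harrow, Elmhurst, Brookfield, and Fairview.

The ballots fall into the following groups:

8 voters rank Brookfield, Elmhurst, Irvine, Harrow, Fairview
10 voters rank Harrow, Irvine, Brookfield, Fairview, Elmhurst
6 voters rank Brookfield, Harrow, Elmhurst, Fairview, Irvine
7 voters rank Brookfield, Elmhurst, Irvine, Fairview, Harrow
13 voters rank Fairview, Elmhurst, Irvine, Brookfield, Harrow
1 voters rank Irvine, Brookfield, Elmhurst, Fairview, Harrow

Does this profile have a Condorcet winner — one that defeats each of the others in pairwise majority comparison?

Head-to-head results (45 voters total):
Irvine vs Harrow: Irvine wins 29–16.
Irvine vs Elmhurst: Elmhurst wins 34–11.
Irvine vs Brookfield: Irvine wins 24–21.
Irvine vs Fairview: Irvine wins 26–19.
Harrow vs Elmhurst: Elmhurst wins 29–16.
Harrow vs Brookfield: Brookfield wins 35–10.
Harrow vs Fairview: Harrow wins 24–21.
Elmhurst vs Brookfield: Brookfield wins 32–13.
Elmhurst vs Fairview: Fairview wins 23–22.
Brookfield vs Fairview: Brookfield wins 32–13.
No candidate beats all others: Irvine beats Brookfield beats Elmhurst beats Irvine, a majority cycle.

No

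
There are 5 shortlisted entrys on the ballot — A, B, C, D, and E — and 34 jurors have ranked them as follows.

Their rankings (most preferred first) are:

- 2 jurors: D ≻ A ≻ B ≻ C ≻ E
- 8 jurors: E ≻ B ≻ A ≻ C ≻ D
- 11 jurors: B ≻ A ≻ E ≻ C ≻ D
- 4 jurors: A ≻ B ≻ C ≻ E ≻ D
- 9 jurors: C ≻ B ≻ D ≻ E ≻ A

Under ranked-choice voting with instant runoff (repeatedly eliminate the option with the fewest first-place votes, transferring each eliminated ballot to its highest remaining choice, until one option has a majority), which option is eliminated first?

D

Round 1: B 11, C 9, E 8, A 4, D 2. D has the fewest and is eliminated.
Round 2: B 11, C 9, E 8, A 6. A has the fewest and is eliminated.
Round 3: B 17, C 9, E 8. E has the fewest and is eliminated.
Round 4: B 25, C 9. B has a majority.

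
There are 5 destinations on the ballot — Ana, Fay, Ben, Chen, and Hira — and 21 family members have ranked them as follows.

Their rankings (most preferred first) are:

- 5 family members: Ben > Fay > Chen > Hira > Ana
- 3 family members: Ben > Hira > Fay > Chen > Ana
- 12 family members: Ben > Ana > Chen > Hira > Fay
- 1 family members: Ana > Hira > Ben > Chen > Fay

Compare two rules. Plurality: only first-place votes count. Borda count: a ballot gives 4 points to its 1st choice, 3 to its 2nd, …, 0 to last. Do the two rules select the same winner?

Plurality first-place counts: Ana 1, Fay 0, Ben 20, Chen 0, Hira 0 → Ben.
Borda totals: Ana 40, Fay 21, Ben 82, Chen 38, Hira 29 → Ben.
The two rules agree on Ben.

Yes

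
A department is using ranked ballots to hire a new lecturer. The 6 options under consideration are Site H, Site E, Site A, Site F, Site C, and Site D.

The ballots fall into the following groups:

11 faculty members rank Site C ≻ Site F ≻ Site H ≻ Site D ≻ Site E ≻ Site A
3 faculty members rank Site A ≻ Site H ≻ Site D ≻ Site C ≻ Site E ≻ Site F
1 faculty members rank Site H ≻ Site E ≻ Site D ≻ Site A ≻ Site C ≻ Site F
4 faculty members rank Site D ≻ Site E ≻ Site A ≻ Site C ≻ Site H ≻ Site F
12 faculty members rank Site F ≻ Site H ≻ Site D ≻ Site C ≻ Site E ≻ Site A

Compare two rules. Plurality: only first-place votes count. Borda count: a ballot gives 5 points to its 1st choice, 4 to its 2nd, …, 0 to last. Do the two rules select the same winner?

Plurality first-place counts: Site H 1, Site E 0, Site A 3, Site F 12, Site C 11, Site D 4 → Site F.
Borda totals: Site H 102, Site E 46, Site A 29, Site F 104, Site C 94, Site D 90 → Site F.
The two rules agree on Site F.

Yes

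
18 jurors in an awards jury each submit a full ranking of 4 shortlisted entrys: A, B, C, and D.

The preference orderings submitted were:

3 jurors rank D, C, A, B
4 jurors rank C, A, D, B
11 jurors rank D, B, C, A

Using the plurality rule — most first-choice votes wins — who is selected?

D

First-place vote totals:
  A: 0
  B: 0
  C: 4
  D: 14
D has the most first-place votes.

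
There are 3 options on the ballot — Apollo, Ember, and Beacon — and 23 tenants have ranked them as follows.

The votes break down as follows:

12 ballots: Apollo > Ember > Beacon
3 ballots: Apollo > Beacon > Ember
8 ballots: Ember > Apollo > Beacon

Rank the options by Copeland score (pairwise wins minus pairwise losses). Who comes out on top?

Pairwise results:
  Apollo vs Ember: Apollo wins 15–8.
  Apollo vs Beacon: Apollo wins 23–0.
  Ember vs Beacon: Ember wins 20–3.
Copeland scores (wins − losses):
  Apollo: 2 − 0 = 2
  Ember: 1 − 1 = 0
  Beacon: 0 − 2 = -2
Apollo has the best Copeland score.

Apollo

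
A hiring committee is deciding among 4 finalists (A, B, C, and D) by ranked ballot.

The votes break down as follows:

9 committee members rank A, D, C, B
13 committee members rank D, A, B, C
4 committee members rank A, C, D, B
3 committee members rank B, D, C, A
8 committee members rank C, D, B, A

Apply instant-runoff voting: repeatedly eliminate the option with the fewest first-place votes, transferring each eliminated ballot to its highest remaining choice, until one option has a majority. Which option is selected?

D

Round 1: A 13, D 13, C 8, B 3. B has the fewest and is eliminated.
Round 2: D 16, A 13, C 8. C has the fewest and is eliminated.
Round 3: D 24, A 13. D has a majority.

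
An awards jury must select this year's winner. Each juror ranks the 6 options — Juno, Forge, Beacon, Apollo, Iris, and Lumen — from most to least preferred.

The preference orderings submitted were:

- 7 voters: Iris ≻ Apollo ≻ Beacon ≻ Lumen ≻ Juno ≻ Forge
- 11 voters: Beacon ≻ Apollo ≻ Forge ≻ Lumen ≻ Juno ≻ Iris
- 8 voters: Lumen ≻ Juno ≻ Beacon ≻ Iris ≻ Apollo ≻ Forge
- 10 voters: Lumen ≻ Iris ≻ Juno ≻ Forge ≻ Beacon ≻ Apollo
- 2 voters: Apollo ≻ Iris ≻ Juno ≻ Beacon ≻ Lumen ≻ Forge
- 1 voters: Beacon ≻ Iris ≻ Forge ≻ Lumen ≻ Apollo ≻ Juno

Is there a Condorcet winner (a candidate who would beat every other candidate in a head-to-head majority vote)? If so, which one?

No Condorcet winner

Head-to-head results (39 voters total):
Juno vs Forge: Juno wins 27–12.
Juno vs Beacon: Juno wins 20–19.
Juno vs Apollo: Apollo wins 21–18.
Juno vs Iris: Iris wins 20–19.
Juno vs Lumen: Lumen wins 37–2.
Forge vs Beacon: Beacon wins 29–10.
Forge vs Apollo: Apollo wins 28–11.
Forge vs Iris: Iris wins 28–11.
Forge vs Lumen: Lumen wins 27–12.
Beacon vs Apollo: Beacon wins 30–9.
Beacon vs Iris: Beacon wins 20–19.
Beacon vs Lumen: Beacon wins 21–18.
Apollo vs Iris: Iris wins 26–13.
Apollo vs Lumen: Apollo wins 20–19.
Iris vs Lumen: Lumen wins 29–10.
No candidate beats all others: Juno beats Beacon beats Apollo beats Juno, a majority cycle.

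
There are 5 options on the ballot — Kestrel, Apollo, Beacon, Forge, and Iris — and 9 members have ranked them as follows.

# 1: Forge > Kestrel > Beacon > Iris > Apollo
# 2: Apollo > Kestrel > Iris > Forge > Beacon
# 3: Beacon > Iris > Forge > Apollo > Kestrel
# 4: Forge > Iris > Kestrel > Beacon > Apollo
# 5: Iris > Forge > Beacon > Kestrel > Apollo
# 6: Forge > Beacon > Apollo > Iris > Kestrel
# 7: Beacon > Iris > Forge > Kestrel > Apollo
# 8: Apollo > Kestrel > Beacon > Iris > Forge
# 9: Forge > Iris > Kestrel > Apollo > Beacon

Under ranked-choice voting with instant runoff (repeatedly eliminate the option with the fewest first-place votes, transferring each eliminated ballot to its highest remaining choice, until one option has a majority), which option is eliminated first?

Kestrel

Round 1: Forge 4, Apollo 2, Beacon 2, Iris 1, Kestrel 0. Kestrel has the fewest and is eliminated.
Round 2: Forge 4, Apollo 2, Beacon 2, Iris 1. Iris has the fewest and is eliminated.
Round 3: Forge 5, Apollo 2, Beacon 2. Forge has a majority.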